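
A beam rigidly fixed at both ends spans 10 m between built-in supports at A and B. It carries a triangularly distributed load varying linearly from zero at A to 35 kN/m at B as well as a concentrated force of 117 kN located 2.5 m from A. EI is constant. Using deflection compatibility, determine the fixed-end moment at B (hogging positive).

Release both end moments; the primary structure is a simply-supported span AB with redundants M_A and M_B.
End rotations of the released simple span under the applied load (×1/EI):
  at A: triangular load, peak 35: 7w₀L³/(360EI) = 680.6/EI
  at B: triangular load, peak 35: w₀L³/(45EI) = 777.8/EI
  at A: point load 117 at a = 2.5: Pab(L + b)/(6LEI) = 639.8/EI
  at B: point load 117 at a = 2.5: Pab(L + a)/(6LEI) = 457/EI
  θ_A0 = 1320/EI,  θ_B0 = 1235/EI
Flexibility coefficients: a unit moment at one end gives L/(3EI) there and L/(6EI) at the far end, so f₁₁ = f₂₂ = 3.333/EI and f₁₂ = f₂₁ = 1.667/EI.
Compatibility — zero rotation at each built-in end:
  3.333 M_A + 1.667 M_B = 1320
  1.667 M_A + 3.333 M_B = 1235
Solving the pair gives M_A = 281.2 kN·m and M_B = 229.8 kN·m (hogging).

M_B = 229.8 kN·m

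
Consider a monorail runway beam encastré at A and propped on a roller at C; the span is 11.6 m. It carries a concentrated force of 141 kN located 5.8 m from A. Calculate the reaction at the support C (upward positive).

Release the roller at C. Primary structure: cantilever fixed at A.
Free-end deflection of the primary structure under the applied loading (downward +):
  point load 141 at a = 5.8: Pa²(3L − a)/(6EI) = 22926/EI
Flexibility coefficient — unit upward force at C: δ_{CC} = L³/(3EI) = 520.3/EI.
The prop prevents deflection at C: R_C = δ_0/δ_{CC} = 22926/520.3 = 44.06 kN.

R_C = 44.06 kN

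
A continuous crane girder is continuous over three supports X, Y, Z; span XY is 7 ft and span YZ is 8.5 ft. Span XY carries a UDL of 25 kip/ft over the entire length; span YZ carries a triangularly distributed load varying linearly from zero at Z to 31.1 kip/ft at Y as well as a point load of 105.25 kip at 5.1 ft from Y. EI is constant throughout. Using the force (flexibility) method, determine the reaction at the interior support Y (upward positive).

R_Y = 278.6 kip

Insert a hinge at Y; M_Y is the redundant, and each span becomes simply supported.
Discontinuity in slope at Y on the released structure — sum the simple-span end rotations:
  span XY: UDL 25: wL³/(24EI) = 357.3/EI
  span YZ: triangular load, peak 31.1: w₀L³/(45EI) = 424.4/EI
  span YZ: point load 105.25 at a = 5.1: Pab(L + b)/(6LEI) = 425.8/EI
  relative rotation θ_0 = (357.3 + 850.3)/EI = 1208/EI
A unit hogging moment at Y produces rotation L₁/(3EI) + L₂/(3EI) = 5.167/EI.
Compatibility: M_Y·(L₁+L₂)/(3EI) = θ_0, giving M_Y = 233.7 kip·ft (hogging).
Span XY, ΣM about X with M_Y applied at Y: R_Y^{XY}·7 = 612.5 + 233.7, so R_Y^{XY} = 120.9 kip and R_X = 175 − 120.9 = 54.11 kip.
Span YZ, ΣM about Z: R_Y^{YZ}·8.5 = 1107 + 233.7, so R_Y^{YZ} = 157.7 kip and R_Z = 237.4 − 157.7 = 79.71 kip.
R_Y = 120.9 + 157.7 = 278.6 kip.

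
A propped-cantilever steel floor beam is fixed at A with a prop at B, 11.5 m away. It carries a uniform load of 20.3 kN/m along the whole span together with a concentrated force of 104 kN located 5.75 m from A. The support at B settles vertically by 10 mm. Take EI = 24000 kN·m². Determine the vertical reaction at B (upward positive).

Release the roller at B. Primary structure: cantilever fixed at A.
Downward deflection at the released point B due to the loads:
  UDL 20.3: wL⁴/(8EI) = 44381/EI
  point load 104 at a = 5.75: Pa²(3L − a)/(6EI) = 16476/EI
  δ_0 = 60857/EI
Flexibility coefficient — unit upward force at B: δ_{BB} = L³/(3EI) = 507/EI.
With EI = 24000 kN·m²: δ_0 = 2.5357 m and δ_{BB} = 0.021123 m/kN.
Compatibility — the beam at B must follow the support down by 0.01 m: δ_0 − R_B·δ_{BB} = 0.01, so R_B = (2.5357 − 0.01)/0.021123 = 119.6 kN.

R_B = 119.6 kN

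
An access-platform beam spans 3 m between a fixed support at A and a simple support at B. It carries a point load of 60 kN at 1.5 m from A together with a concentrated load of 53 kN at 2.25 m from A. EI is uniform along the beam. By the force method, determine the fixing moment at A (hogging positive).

Release the roller at B. Primary structure: cantilever fixed at A.
Primary-structure tip deflection at B by superposition:
  point load 60 at a = 1.5: Pa²(3L − a)/(6EI) = 168.8/EI
  point load 53 at a = 2.25: Pa²(3L − a)/(6EI) = 301.9/EI
  δ_0 = 470.6/EI
Tip deflection under a unit load at B: L³/(3EI) = 9/EI.
Compatibility at B: δ_0 − R_B·δ_{BB} = 0, so R_B = 470.6/9 = 52.29 kN.
Moment equilibrium about A: M_A = Σ(load moments about A) − R_B·L = 209.2 − 52.29×3 = 52.38 kN·m.

M_A = 52.38 kN·m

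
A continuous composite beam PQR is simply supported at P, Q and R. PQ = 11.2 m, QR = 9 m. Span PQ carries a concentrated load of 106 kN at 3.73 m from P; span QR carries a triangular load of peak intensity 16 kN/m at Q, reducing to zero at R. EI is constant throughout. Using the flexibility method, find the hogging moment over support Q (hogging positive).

M_Q = 135.9 kN·m

Release continuity at Q by inserting a hinge; the redundant is the internal moment M_Q. The primary structure is two simply-supported spans PQ and QR.
Discontinuity in slope at Q on the released structure — sum the simple-span end rotations:
  span PQ: point load 106 at a = 3.73: Pab(L + a)/(6LEI) = 656.2/EI
  span QR: triangular load, peak 16: w₀L³/(45EI) = 259.2/EI
  relative rotation θ_0 = (656.2 + 259.2)/EI = 915.4/EI
A unit hogging moment at Q produces rotation L₁/(3EI) + L₂/(3EI) = 6.733/EI.
Compatibility: M_Q·(L₁+L₂)/(3EI) = θ_0, giving M_Q = 135.9 kN·m (hogging).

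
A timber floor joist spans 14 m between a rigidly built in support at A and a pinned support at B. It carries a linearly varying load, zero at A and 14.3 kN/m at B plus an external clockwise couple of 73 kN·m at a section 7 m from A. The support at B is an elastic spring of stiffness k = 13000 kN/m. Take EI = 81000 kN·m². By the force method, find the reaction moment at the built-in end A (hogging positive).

M_A = 160.1 kN·m

Choose R_B as the redundant. The primary structure is the cantilever fixed at A.
Free-end deflection of the primary structure under the applied loading (downward +):
  triangular load, peak 14.3 at the free end: 11w₀L⁴/(120EI) = 50357/EI
  clockwise couple 73 at a = 7: M₀a(2L − a)/(2EI) = 5366/EI
  δ_0 = 55722/EI
Tip deflection under a unit load at B: L³/(3EI) = 914.7/EI.
With EI = 81000 kN·m²: δ_0 = 0.68793 m and δ_{BB} = 0.011292 m/kN.
Compatibility — the spring shortens by R_B/k under the reaction it provides: δ_0 − R_B·δ_{BB} = R_B/k. With 1/k = 0.000077 m/kN, R_B = δ_0 / (δ_{BB} + 1/k) = 0.68793 / (0.011292 + 0.000077) = 60.51 kN.
Moment equilibrium about A: M_A = Σ(load moments about A) − R_B·L = 1007 − 60.51×14 = 160.1 kN·m.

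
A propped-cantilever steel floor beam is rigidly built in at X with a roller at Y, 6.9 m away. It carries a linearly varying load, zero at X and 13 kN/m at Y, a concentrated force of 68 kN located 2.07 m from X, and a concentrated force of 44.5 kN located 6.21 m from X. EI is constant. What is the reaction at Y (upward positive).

R_Y = 70.78 kN

Choose R_Y as the redundant. The primary structure is the cantilever fixed at X.
Downward deflection at the released point Y due to the loads:
  triangular load, peak 13 at the free end: 11w₀L⁴/(120EI) = 2701/EI
  point load 68 at a = 2.07: Pa²(3L − a)/(6EI) = 904.7/EI
  point load 44.5 at a = 6.21: Pa²(3L − a)/(6EI) = 4144/EI
  δ_0 = 7750/EI
Tip deflection under a unit load at Y: L³/(3EI) = 109.5/EI.
Compatibility at Y: δ_0 − R_Y·δ_{YY} = 0, so R_Y = 7750/109.5 = 70.78 kN.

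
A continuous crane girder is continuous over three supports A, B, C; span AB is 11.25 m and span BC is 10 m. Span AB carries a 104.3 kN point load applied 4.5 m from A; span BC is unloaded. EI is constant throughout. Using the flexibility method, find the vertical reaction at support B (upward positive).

Take M_B as the redundant. Released structure: two simple spans AB and BC with a hinge at B.
End slopes at the hinge B, treating each span as simply supported:
  span AB: point load 104.3 at a = 4.5: Pab(L + a)/(6LEI) = 739.2/EI
  relative rotation θ_0 = (739.2 + 0)/EI = 739.2/EI
A unit hogging moment at B produces rotation L₁/(3EI) + L₂/(3EI) = 7.083/EI.
Compatibility: M_B·(L₁+L₂)/(3EI) = θ_0, giving M_B = 104.4 kN·m (hogging).
Span AB, ΣM about A with M_B applied at B: R_B^{AB}·11.25 = 469.4 + 104.4, so R_B^{AB} = 51 kN and R_A = 104.3 − 51 = 53.3 kN.
Span BC, ΣM about C: R_B^{BC}·10 = 0 + 104.4, so R_B^{BC} = 10.44 kN and R_C = 0 − 10.44 = -10.44 kN.
R_B = 51 + 10.44 = 61.43 kN.

R_B = 61.43 kN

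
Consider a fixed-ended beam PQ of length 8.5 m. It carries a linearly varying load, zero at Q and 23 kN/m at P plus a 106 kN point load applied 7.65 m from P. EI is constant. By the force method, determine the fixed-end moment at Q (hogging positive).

M_Q = 128.4 kN·m

Take the two fixed-end moments M_P, M_Q as redundants; the released structure is the simple span PQ.
End rotations of the released simple span under the applied load (×1/EI):
  at P: triangular load, peak 23: w₀L³/(45EI) = 313.9/EI
  at Q: triangular load, peak 23: 7w₀L³/(360EI) = 274.7/EI
  at P: point load 106 at a = 7.65: Pab(L + b)/(6LEI) = 126.4/EI
  at Q: point load 106 at a = 7.65: Pab(L + a)/(6LEI) = 218.3/EI
  θ_P0 = 440.3/EI,  θ_Q0 = 492.9/EI
Flexibility coefficients: a unit moment at one end gives L/(3EI) there and L/(6EI) at the far end, so f₁₁ = f₂₂ = 2.833/EI and f₁₂ = f₂₁ = 1.417/EI.
Compatibility — zero rotation at each built-in end:
  2.833 M_P + 1.417 M_Q = 440.3
  1.417 M_P + 2.833 M_Q = 492.9
Solving the pair gives M_P = 91.2 kN·m and M_Q = 128.4 kN·m (hogging).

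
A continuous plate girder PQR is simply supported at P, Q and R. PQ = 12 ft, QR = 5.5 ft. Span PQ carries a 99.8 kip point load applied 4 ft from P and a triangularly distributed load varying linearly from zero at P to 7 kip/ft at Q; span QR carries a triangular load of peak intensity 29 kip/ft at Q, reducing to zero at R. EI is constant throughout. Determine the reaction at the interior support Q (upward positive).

Insert a hinge at Q; M_Q is the redundant, and each span becomes simply supported.
Discontinuity in slope at Q on the released structure — sum the simple-span end rotations:
  span PQ: point load 99.8 at a = 4: Pab(L + a)/(6LEI) = 709.7/EI
  span PQ: triangular load, peak 7: w₀L³/(45EI) = 268.8/EI
  span QR: triangular load, peak 29: w₀L³/(45EI) = 107.2/EI
  relative rotation θ_0 = (978.5 + 107.2)/EI = 1086/EI
A unit hogging moment at Q produces rotation L₁/(3EI) + L₂/(3EI) = 5.833/EI.
Slope continuity at Q: θ_0 = M_Q·5.833/EI, so M_Q = 1086/5.833 = 186.1 kip·ft (hogging).
Span PQ, ΣM about P with M_Q applied at Q: R_Q^{PQ}·12 = 735.2 + 186.1, so R_Q^{PQ} = 76.78 kip and R_P = 141.8 − 76.78 = 65.02 kip.
Span QR, ΣM about R: R_Q^{QR}·5.5 = 292.4 + 186.1, so R_Q^{QR} = 87.01 kip and R_R = 79.75 − 87.01 = -7.257 kip.
R_Q = 76.78 + 87.01 = 163.8 kip.

R_Q = 163.8 kip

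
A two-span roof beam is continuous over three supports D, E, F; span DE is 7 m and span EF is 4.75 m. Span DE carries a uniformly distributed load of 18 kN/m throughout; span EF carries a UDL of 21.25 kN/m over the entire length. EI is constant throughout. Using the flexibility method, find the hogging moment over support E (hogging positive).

M_E = 89.91 kN·m

Release continuity at E by inserting a hinge; the redundant is the internal moment M_E. The primary structure is two simply-supported spans DE and EF.
Discontinuity in slope at E on the released structure — sum the simple-span end rotations:
  span DE: UDL 18: wL³/(24EI) = 257.2/EI
  span EF: UDL 21.25: wL³/(24EI) = 94.89/EI
  relative rotation θ_0 = (257.2 + 94.89)/EI = 352.1/EI
A unit hogging moment at E produces rotation L₁/(3EI) + L₂/(3EI) = 3.917/EI.
Slope continuity at E: θ_0 = M_E·3.917/EI, so M_E = 352.1/3.917 = 89.91 kN·m (hogging).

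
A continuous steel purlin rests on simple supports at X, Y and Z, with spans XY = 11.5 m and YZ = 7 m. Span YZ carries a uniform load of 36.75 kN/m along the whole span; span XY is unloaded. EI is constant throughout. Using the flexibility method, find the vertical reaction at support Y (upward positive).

Release continuity at Y by inserting a hinge; the redundant is the internal moment M_Y. The primary structure is two simply-supported spans XY and YZ.
End slopes at the hinge Y, treating each span as simply supported:
  span YZ: UDL 36.75: wL³/(24EI) = 525.2/EI
  relative rotation θ_0 = (0 + 525.2)/EI = 525.2/EI
A unit hogging moment at Y produces rotation L₁/(3EI) + L₂/(3EI) = 6.167/EI.
Slope continuity at Y: θ_0 = M_Y·6.167/EI, so M_Y = 525.2/6.167 = 85.17 kN·m (hogging).
Span XY, ΣM about X with M_Y applied at Y: R_Y^{XY}·11.5 = 0 + 85.17, so R_Y^{XY} = 7.406 kN and R_X = 0 − 7.406 = -7.406 kN.
Span YZ, ΣM about Z: R_Y^{YZ}·7 = 900.4 + 85.17, so R_Y^{YZ} = 140.8 kN and R_Z = 257.2 − 140.8 = 116.5 kN.
R_Y = 7.406 + 140.8 = 148.2 kN.

R_Y = 148.2 kN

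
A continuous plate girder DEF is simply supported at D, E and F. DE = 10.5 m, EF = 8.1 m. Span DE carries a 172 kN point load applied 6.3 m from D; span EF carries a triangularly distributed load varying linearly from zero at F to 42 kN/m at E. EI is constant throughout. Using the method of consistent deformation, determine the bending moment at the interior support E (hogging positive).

M_E = 275.7 kN·m

Take M_E as the redundant. Released structure: two simple spans DE and EF with a hinge at E.
End slopes at the hinge E, treating each span as simply supported:
  span DE: point load 172 at a = 6.3: Pab(L + a)/(6LEI) = 1214/EI
  span EF: triangular load, peak 42: w₀L³/(45EI) = 496/EI
  relative rotation θ_0 = (1214 + 496)/EI = 1710/EI
A unit hogging moment at E produces rotation L₁/(3EI) + L₂/(3EI) = 6.2/EI.
Slope continuity at E: θ_0 = M_E·6.2/EI, so M_E = 1710/6.2 = 275.7 kN·m (hogging).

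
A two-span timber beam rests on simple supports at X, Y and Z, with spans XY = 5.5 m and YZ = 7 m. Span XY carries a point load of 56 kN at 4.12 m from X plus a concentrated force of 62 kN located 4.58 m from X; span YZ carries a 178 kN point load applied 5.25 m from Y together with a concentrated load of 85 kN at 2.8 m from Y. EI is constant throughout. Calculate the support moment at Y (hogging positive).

Insert a hinge at Y; M_Y is the redundant, and each span becomes simply supported.
Discontinuity in slope at Y on the released structure — sum the simple-span end rotations:
  span XY: point load 56 at a = 4.12: Pab(L + a)/(6LEI) = 92.82/EI
  span XY: point load 62 at a = 4.58: Pab(L + a)/(6LEI) = 79.8/EI
  span YZ: point load 178 at a = 5.25: Pab(L + b)/(6LEI) = 340.7/EI
  span YZ: point load 85 at a = 2.8: Pab(L + b)/(6LEI) = 266.6/EI
  relative rotation θ_0 = (172.6 + 607.3)/EI = 779.9/EI
A unit hogging moment at Y produces rotation L₁/(3EI) + L₂/(3EI) = 4.167/EI.
Compatibility: M_Y·(L₁+L₂)/(3EI) = θ_0, giving M_Y = 187.2 kN·m (hogging).

M_Y = 187.2 kN·m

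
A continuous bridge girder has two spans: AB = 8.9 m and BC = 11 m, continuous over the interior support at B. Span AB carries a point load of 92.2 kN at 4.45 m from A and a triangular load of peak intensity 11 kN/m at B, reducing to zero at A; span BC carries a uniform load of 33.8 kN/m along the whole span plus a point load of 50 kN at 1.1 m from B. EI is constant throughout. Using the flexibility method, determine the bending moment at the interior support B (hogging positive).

Release continuity at B by inserting a hinge; the redundant is the internal moment M_B. The primary structure is two simply-supported spans AB and BC.
End slopes at the hinge B, treating each span as simply supported:
  span AB: point load 92.2 at a = 4.45: Pab(L + a)/(6LEI) = 456.4/EI
  span AB: triangular load, peak 11: w₀L³/(45EI) = 172.3/EI
  span BC: UDL 33.8: wL³/(24EI) = 1874/EI
  span BC: point load 50 at a = 1.1: Pab(L + b)/(6LEI) = 172.4/EI
  relative rotation θ_0 = (628.8 + 2047)/EI = 2676/EI
A unit hogging moment at B produces rotation L₁/(3EI) + L₂/(3EI) = 6.633/EI.
Slope continuity at B: θ_0 = M_B·6.633/EI, so M_B = 2676/6.633 = 403.4 kN·m (hogging).

M_B = 403.4 kN·m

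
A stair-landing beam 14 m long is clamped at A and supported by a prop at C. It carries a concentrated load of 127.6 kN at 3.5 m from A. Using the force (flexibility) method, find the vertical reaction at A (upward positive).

Remove the prop at C; the released (primary) structure is a cantilever built in at A.
Free-end deflection of the primary structure under the applied loading (downward +):
  point load 127.6 at a = 3.5: Pa²(3L − a)/(6EI) = 10030/EI
Flexibility coefficient — unit upward force at C: δ_{CC} = L³/(3EI) = 914.7/EI.
The prop prevents deflection at C: R_C = δ_0/δ_{CC} = 10030/914.7 = 10.97 kN.
Vertical equilibrium: R_A = ΣP − R_C = 127.6 − 10.97 = 116.6 kN.

R_A = 116.6 kN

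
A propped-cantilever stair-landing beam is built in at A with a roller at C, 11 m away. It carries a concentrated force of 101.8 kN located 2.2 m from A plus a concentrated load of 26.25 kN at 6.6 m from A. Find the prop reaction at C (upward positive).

Take the reaction at C as the redundant and release it; the primary structure is a cantilever fixed at A.
Downward deflection at the released point C due to the loads:
  point load 101.8 at a = 2.2: Pa²(3L − a)/(6EI) = 2529/EI
  point load 26.25 at a = 6.6: Pa²(3L − a)/(6EI) = 5031/EI
  δ_0 = 7560/EI
Flexibility coefficient — unit upward force at C: δ_{CC} = L³/(3EI) = 443.7/EI.
The prop prevents deflection at C: R_C = δ_0/δ_{CC} = 7560/443.7 = 17.04 kN.

R_C = 17.04 kN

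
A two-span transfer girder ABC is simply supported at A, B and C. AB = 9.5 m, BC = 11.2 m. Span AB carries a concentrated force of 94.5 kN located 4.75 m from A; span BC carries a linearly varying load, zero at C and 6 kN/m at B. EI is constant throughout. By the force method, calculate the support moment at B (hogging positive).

Insert a hinge at B; M_B is the redundant, and each span becomes simply supported.
Rotations at B on the released spans (each span's end-slope, ×1/EI):
  span AB: point load 94.5 at a = 4.75: Pab(L + a)/(6LEI) = 533/EI
  span BC: triangular load, peak 6: w₀L³/(45EI) = 187.3/EI
  relative rotation θ_0 = (533 + 187.3)/EI = 720.4/EI
A unit hogging moment at B produces rotation L₁/(3EI) + L₂/(3EI) = 6.9/EI.
Compatibility: M_B·(L₁+L₂)/(3EI) = θ_0, giving M_B = 104.4 kN·m (hogging).

M_B = 104.4 kN·m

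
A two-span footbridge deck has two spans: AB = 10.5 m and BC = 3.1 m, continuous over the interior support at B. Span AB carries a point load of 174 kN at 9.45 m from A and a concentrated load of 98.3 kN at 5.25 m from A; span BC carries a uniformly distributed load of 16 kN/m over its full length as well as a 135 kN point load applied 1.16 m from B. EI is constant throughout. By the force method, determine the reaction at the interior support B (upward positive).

Take M_B as the redundant. Released structure: two simple spans AB and BC with a hinge at B.
Discontinuity in slope at B on the released structure — sum the simple-span end rotations:
  span AB: point load 174 at a = 9.45: Pab(L + a)/(6LEI) = 546.7/EI
  span AB: point load 98.3 at a = 5.25: Pab(L + a)/(6LEI) = 677.3/EI
  span BC: UDL 16: wL³/(24EI) = 19.86/EI
  span BC: point load 135 at a = 1.16: Pab(L + b)/(6LEI) = 82.32/EI
  relative rotation θ_0 = (1224 + 102.2)/EI = 1326/EI
A unit hogging moment at B produces rotation L₁/(3EI) + L₂/(3EI) = 4.533/EI.
Slope continuity at B: θ_0 = M_B·4.533/EI, so M_B = 1326/4.533 = 292.6 kN·m (hogging).
Span AB, ΣM about A with M_B applied at B: R_B^{AB}·10.5 = 2160 + 292.6, so R_B^{AB} = 233.6 kN and R_A = 272.3 − 233.6 = 38.69 kN.
Span BC, ΣM about C: R_B^{BC}·3.1 = 338.8 + 292.6, so R_B^{BC} = 203.7 kN and R_C = 184.6 − 203.7 = -19.06 kN.
R_B = 233.6 + 203.7 = 437.3 kN.

R_B = 437.3 kN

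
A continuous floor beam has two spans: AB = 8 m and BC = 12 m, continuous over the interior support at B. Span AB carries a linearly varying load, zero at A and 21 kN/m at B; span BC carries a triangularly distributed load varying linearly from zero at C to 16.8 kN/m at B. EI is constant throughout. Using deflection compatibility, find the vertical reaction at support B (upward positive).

R_B = 150.8 kN

Take M_B as the redundant. Released structure: two simple spans AB and BC with a hinge at B.
End slopes at the hinge B, treating each span as simply supported:
  span AB: triangular load, peak 21: w₀L³/(45EI) = 238.9/EI
  span BC: triangular load, peak 16.8: w₀L³/(45EI) = 645.1/EI
  relative rotation θ_0 = (238.9 + 645.1)/EI = 884.1/EI
A unit hogging moment at B produces rotation L₁/(3EI) + L₂/(3EI) = 6.667/EI.
Compatibility: M_B·(L₁+L₂)/(3EI) = θ_0, giving M_B = 132.6 kN·m (hogging).
Span AB, ΣM about A with M_B applied at B: R_B^{AB}·8 = 448 + 132.6, so R_B^{AB} = 72.58 kN and R_A = 84 − 72.58 = 11.42 kN.
Span BC, ΣM about C: R_B^{BC}·12 = 806.4 + 132.6, so R_B^{BC} = 78.25 kN and R_C = 100.8 − 78.25 = 22.55 kN.
R_B = 72.58 + 78.25 = 150.8 kN.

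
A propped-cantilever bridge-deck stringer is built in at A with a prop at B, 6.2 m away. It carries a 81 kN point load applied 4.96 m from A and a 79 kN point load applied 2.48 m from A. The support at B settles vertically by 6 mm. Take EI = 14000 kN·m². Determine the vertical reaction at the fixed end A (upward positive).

Take the reaction at B as the redundant and release it; the primary structure is a cantilever fixed at A.
Free-end deflection of the primary structure under the applied loading (downward +):
  point load 81 at a = 4.96: Pa²(3L − a)/(6EI) = 4530/EI
  point load 79 at a = 2.48: Pa²(3L − a)/(6EI) = 1305/EI
  δ_0 = 5836/EI
Tip deflection under a unit load at B: L³/(3EI) = 79.44/EI.
With EI = 14000 kN·m²: δ_0 = 0.41682 m and δ_{BB} = 0.005674 m/kN.
Compatibility — the beam at B must follow the support down by 0.006 m: δ_0 − R_B·δ_{BB} = 0.006, so R_B = (0.41682 − 0.006)/0.005674 = 72.4 kN.
Vertical equilibrium: R_A = ΣP − R_B = 160 − 72.4 = 87.6 kN.

R_A = 87.6 kN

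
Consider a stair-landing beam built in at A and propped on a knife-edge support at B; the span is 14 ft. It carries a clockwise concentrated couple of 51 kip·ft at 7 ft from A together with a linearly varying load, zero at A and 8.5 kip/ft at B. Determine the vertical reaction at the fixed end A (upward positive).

Take the reaction at B as the redundant and release it; the primary structure is a cantilever fixed at A.
Primary-structure tip deflection at B by superposition:
  clockwise couple 51 at a = 7: M₀a(2L − a)/(2EI) = 3748/EI
  triangular load, peak 8.5 at the free end: 11w₀L⁴/(120EI) = 29932/EI
  δ_0 = 33681/EI
Tip deflection under a unit load at B: L³/(3EI) = 914.7/EI.
Compatibility at B: δ_0 − R_B·δ_{BB} = 0, so R_B = 33681/914.7 = 36.82 kip.
Vertical equilibrium: R_A = ΣP − R_B = 59.5 − 36.82 = 22.68 kip.

R_A = 22.68 kip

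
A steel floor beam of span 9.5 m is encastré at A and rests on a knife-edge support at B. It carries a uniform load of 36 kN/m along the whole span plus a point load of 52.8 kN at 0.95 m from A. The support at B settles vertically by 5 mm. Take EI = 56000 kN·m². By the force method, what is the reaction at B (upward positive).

Release the roller at B. Primary structure: cantilever fixed at A.
Free-end deflection of the primary structure under the applied loading (downward +):
  UDL 36: wL⁴/(8EI) = 36653/EI
  point load 52.8 at a = 0.95: Pa²(3L − a)/(6EI) = 218.8/EI
  δ_0 = 36872/EI
Tip deflection under a unit load at B: L³/(3EI) = 285.8/EI.
With EI = 56000 kN·m²: δ_0 = 0.65842 m and δ_{BB} = 0.005103 m/kN.
Compatibility — the beam at B must follow the support down by 0.005 m: δ_0 − R_B·δ_{BB} = 0.005, so R_B = (0.65842 − 0.005)/0.005103 = 128 kN.

R_B = 128 kN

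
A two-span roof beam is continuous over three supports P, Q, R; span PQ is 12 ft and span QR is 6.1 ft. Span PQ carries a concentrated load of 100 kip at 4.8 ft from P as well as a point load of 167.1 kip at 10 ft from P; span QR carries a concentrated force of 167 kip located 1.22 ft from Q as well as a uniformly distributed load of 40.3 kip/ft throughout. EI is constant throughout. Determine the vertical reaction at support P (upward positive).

Insert a hinge at Q; M_Q is the redundant, and each span becomes simply supported.
Rotations at Q on the released spans (each span's end-slope, ×1/EI):
  span PQ: point load 100 at a = 4.8: Pab(L + a)/(6LEI) = 806.4/EI
  span PQ: point load 167.1 at a = 10: Pab(L + a)/(6LEI) = 1021/EI
  span QR: point load 167 at a = 1.22: Pab(L + b)/(6LEI) = 298.3/EI
  span QR: UDL 40.3: wL³/(24EI) = 381.1/EI
  relative rotation θ_0 = (1828 + 679.4)/EI = 2507/EI
A unit hogging moment at Q produces rotation L₁/(3EI) + L₂/(3EI) = 6.033/EI.
Compatibility: M_Q·(L₁+L₂)/(3EI) = θ_0, giving M_Q = 415.5 kip·ft (hogging).
Span PQ, ΣM about P with M_Q applied at Q: R_Q^{PQ}·12 = 2151 + 415.5, so R_Q^{PQ} = 213.9 kip and R_P = 267.1 − 213.9 = 53.22 kip.

R_P = 53.22 kip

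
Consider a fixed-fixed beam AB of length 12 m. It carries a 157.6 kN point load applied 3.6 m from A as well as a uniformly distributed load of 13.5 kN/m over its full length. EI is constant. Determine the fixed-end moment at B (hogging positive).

M_B = 281.1 kN·m

Release both end moments; the primary structure is a simply-supported span AB with redundants M_A and M_B.
Simple-span end rotations at A and B under the given loads:
  at A: point load 157.6 at a = 3.6: Pab(L + b)/(6LEI) = 1350/EI
  at B: point load 157.6 at a = 3.6: Pab(L + a)/(6LEI) = 1033/EI
  at A: UDL 13.5: wL³/(24EI) = 972/EI
  at B: UDL 13.5: wL³/(24EI) = 972/EI
  θ_A0 = 2322/EI,  θ_B0 = 2005/EI
Flexibility coefficients: a unit moment at one end gives L/(3EI) there and L/(6EI) at the far end, so f₁₁ = f₂₂ = 4/EI and f₁₂ = f₂₁ = 2/EI.
Compatibility — zero rotation at each built-in end:
  4 M_A + 2 M_B = 2322
  2 M_A + 4 M_B = 2005
Solving the pair gives M_A = 440 kN·m and M_B = 281.1 kN·m (hogging).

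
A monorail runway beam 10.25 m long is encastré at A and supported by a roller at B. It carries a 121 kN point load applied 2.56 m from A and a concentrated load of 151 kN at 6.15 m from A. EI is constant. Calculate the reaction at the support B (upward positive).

R_B = 75.61 kN

Choose R_B as the redundant. The primary structure is the cantilever fixed at A.
Deflection at B on the released cantilever, summing each load's contribution:
  point load 121 at a = 2.56: Pa²(3L − a)/(6EI) = 3726/EI
  point load 151 at a = 6.15: Pa²(3L − a)/(6EI) = 23416/EI
  δ_0 = 27142/EI
Tip deflection under a unit load at B: L³/(3EI) = 359/EI.
Compatibility at B: δ_0 − R_B·δ_{BB} = 0, so R_B = 27142/359 = 75.61 kN.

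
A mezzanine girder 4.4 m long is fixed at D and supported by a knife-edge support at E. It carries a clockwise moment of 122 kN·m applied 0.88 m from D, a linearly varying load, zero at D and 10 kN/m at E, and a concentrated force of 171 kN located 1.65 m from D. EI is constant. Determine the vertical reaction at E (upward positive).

Release the roller at E. Primary structure: cantilever fixed at D.
Downward deflection at the released point E due to the loads:
  clockwise couple 122 at a = 0.88: M₀a(2L − a)/(2EI) = 425.1/EI
  triangular load, peak 10 at the free end: 11w₀L⁴/(120EI) = 343.6/EI
  point load 171 at a = 1.65: Pa²(3L − a)/(6EI) = 896.2/EI
  δ_0 = 1665/EI
Flexibility coefficient — unit upward force at E: δ_{EE} = L³/(3EI) = 28.39/EI.
The prop prevents deflection at E: R_E = δ_0/δ_{EE} = 1665/28.39 = 58.63 kN.

R_E = 58.63 kN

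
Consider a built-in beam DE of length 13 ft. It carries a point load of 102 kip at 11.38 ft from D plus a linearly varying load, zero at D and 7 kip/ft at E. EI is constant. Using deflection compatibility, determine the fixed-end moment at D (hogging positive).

Release both end moments; the primary structure is a simply-supported span DE with redundants M_D and M_E.
Simple-span end rotations at D and E under the given loads:
  at D: point load 102 at a = 11.38: Pab(L + b)/(6LEI) = 352.5/EI
  at E: point load 102 at a = 11.38: Pab(L + a)/(6LEI) = 587.8/EI
  at D: triangular load, peak 7: 7w₀L³/(360EI) = 299/EI
  at E: triangular load, peak 7: w₀L³/(45EI) = 341.8/EI
  θ_D0 = 651.5/EI,  θ_E0 = 929.5/EI
Flexibility coefficients: a unit moment at one end gives L/(3EI) there and L/(6EI) at the far end, so f₁₁ = f₂₂ = 4.333/EI and f₁₂ = f₂₁ = 2.167/EI.
Compatibility — zero rotation at each built-in end:
  4.333 M_D + 2.167 M_E = 651.5
  2.167 M_D + 4.333 M_E = 929.5
Solving the pair gives M_D = 57.46 kip·ft and M_E = 185.8 kip·ft (hogging).

M_D = 57.46 kip·ft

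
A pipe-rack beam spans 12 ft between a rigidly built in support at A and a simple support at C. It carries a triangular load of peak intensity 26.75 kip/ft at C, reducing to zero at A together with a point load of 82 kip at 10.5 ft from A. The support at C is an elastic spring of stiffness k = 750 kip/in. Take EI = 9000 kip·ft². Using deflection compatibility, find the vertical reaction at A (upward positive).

Release the roller at C. Primary structure: cantilever fixed at A.
Primary-structure tip deflection at C by superposition:
  triangular load, peak 26.75 at the free end: 11w₀L⁴/(120EI) = 50846/EI
  point load 82 at a = 10.5: Pa²(3L − a)/(6EI) = 38422/EI
  δ_0 = 89269/EI
Tip deflection under a unit load at C: L³/(3EI) = 576/EI.
With EI = 9000 kip·ft²: δ_0 = 9.9187 ft and δ_{CC} = 0.064 ft/kip.
Compatibility — the spring shortens by R_C/k under the reaction it provides: δ_0 − R_C·δ_{CC} = R_C/k. With 1/k = 1/(750×12) ft/kip = 0.000111 ft/kip, R_C = δ_0 / (δ_{CC} + 1/k) = 9.9187 / (0.064 + 0.000111) = 154.7 kip.
Vertical equilibrium: R_A = ΣP − R_C = 242.5 − 154.7 = 87.79 kip.

R_A = 87.79 kip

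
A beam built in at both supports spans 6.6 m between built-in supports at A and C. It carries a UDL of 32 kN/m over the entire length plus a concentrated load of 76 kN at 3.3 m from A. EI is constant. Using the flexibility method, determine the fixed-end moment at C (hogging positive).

M_C = 178.9 kN·m

Release both end moments; the primary structure is a simply-supported span AC with redundants M_A and M_C.
End rotations of the released simple span under the applied load (×1/EI):
  at A: UDL 32: wL³/(24EI) = 383.3/EI
  at C: UDL 32: wL³/(24EI) = 383.3/EI
  at A: point load 76 at a = 3.3: Pab(L + b)/(6LEI) = 206.9/EI
  at C: point load 76 at a = 3.3: Pab(L + a)/(6LEI) = 206.9/EI
  θ_A0 = 590.2/EI,  θ_C0 = 590.2/EI
Flexibility coefficients: a unit moment at one end gives L/(3EI) there and L/(6EI) at the far end, so f₁₁ = f₂₂ = 2.2/EI and f₁₂ = f₂₁ = 1.1/EI.
Compatibility — zero rotation at each built-in end:
  2.2 M_A + 1.1 M_C = 590.2
  1.1 M_A + 2.2 M_C = 590.2
Solving the pair gives M_A = 178.9 kN·m and M_C = 178.9 kN·m (hogging).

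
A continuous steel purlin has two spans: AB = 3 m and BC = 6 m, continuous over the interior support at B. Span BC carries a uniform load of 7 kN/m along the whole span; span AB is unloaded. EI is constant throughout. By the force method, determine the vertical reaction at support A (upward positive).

R_A = -7 kN

Release continuity at B by inserting a hinge; the redundant is the internal moment M_B. The primary structure is two simply-supported spans AB and BC.
Discontinuity in slope at B on the released structure — sum the simple-span end rotations:
  span BC: UDL 7: wL³/(24EI) = 63/EI
  relative rotation θ_0 = (0 + 63)/EI = 63/EI
A unit hogging moment at B produces rotation L₁/(3EI) + L₂/(3EI) = 3/EI.
Compatibility: M_B·(L₁+L₂)/(3EI) = θ_0, giving M_B = 21 kN·m (hogging).
Span AB, ΣM about A with M_B applied at B: R_B^{AB}·3 = 0 + 21, so R_B^{AB} = 7 kN and R_A = 0 − 7 = -7 kN.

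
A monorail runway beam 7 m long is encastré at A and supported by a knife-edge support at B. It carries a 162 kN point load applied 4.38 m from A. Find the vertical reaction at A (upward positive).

Remove the prop at B; the released (primary) structure is a cantilever built in at A.
Primary-structure tip deflection at B by superposition:
  point load 162 at a = 4.38: Pa²(3L − a)/(6EI) = 8609/EI
Flexibility coefficient — unit upward force at B: δ_{BB} = L³/(3EI) = 114.3/EI.
The prop prevents deflection at B: R_B = δ_0/δ_{BB} = 8609/114.3 = 75.3 kN.
Vertical equilibrium: R_A = ΣP − R_B = 162 − 75.3 = 86.7 kN.

R_A = 86.7 kN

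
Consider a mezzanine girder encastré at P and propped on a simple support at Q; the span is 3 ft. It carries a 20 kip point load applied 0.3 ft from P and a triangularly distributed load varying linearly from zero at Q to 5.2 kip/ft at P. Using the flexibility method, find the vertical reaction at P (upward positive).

Release the roller at Q. Primary structure: cantilever fixed at P.
Primary-structure tip deflection at Q by superposition:
  point load 20 at a = 0.3: Pa²(3L − a)/(6EI) = 2.61/EI
  triangular load, peak 5.2 at the fixed end: w₀L⁴/(30EI) = 14.04/EI
  δ_0 = 16.65/EI
Flexibility coefficient — unit upward force at Q: δ_{QQ} = L³/(3EI) = 9/EI.
Compatibility at Q: δ_0 − R_Q·δ_{QQ} = 0, so R_Q = 16.65/9 = 1.85 kip.
Vertical equilibrium: R_P = ΣP − R_Q = 27.8 − 1.85 = 25.95 kip.

R_P = 25.95 kip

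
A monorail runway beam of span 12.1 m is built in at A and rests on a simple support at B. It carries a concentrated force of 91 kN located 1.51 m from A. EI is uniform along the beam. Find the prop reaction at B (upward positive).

R_B = 2.037 kN

Choose R_B as the redundant. The primary structure is the cantilever fixed at A.
Free-end deflection of the primary structure under the applied loading (downward +):
  point load 91 at a = 1.51: Pa²(3L − a)/(6EI) = 1203/EI
Tip deflection under a unit load at B: L³/(3EI) = 590.5/EI.
Compatibility at B: δ_0 − R_B·δ_{BB} = 0, so R_B = 1203/590.5 = 2.037 kN.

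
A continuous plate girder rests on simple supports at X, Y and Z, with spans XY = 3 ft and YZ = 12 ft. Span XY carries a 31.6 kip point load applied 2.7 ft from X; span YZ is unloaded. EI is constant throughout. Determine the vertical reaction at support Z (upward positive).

R_Z = -0.1351 kip

Take M_Y as the redundant. Released structure: two simple spans XY and YZ with a hinge at Y.
End slopes at the hinge Y, treating each span as simply supported:
  span XY: point load 31.6 at a = 2.7: Pab(L + a)/(6LEI) = 8.105/EI
  relative rotation θ_0 = (8.105 + 0)/EI = 8.105/EI
A unit hogging moment at Y produces rotation L₁/(3EI) + L₂/(3EI) = 5/EI.
Compatibility: M_Y·(L₁+L₂)/(3EI) = θ_0, giving M_Y = 1.621 kip·ft (hogging).
Span YZ, ΣM about Z: R_Y^{YZ}·12 = 0 + 1.621, so R_Y^{YZ} = 0.1351 kip and R_Z = 0 − 0.1351 = -0.1351 kip.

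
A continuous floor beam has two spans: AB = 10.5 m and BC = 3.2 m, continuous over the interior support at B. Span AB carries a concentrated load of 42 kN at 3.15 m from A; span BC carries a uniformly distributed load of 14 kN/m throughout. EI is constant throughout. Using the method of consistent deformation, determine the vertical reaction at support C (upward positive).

R_C = 6.674 kN

Take M_B as the redundant. Released structure: two simple spans AB and BC with a hinge at B.
End slopes at the hinge B, treating each span as simply supported:
  span AB: point load 42 at a = 3.15: Pab(L + a)/(6LEI) = 210.7/EI
  span BC: UDL 14: wL³/(24EI) = 19.11/EI
  relative rotation θ_0 = (210.7 + 19.11)/EI = 229.8/EI
A unit hogging moment at B produces rotation L₁/(3EI) + L₂/(3EI) = 4.567/EI.
Slope continuity at B: θ_0 = M_B·4.567/EI, so M_B = 229.8/4.567 = 50.32 kN·m (hogging).
Span BC, ΣM about C: R_B^{BC}·3.2 = 71.68 + 50.32, so R_B^{BC} = 38.13 kN and R_C = 44.8 − 38.13 = 6.674 kN.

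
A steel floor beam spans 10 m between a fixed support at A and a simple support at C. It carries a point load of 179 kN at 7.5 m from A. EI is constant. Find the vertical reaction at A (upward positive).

R_A = 65.73 kN

Take the reaction at C as the redundant and release it; the primary structure is a cantilever fixed at A.
Free-end deflection of the primary structure under the applied loading (downward +):
  point load 179 at a = 7.5: Pa²(3L − a)/(6EI) = 37758/EI
Flexibility coefficient — unit upward force at C: δ_{CC} = L³/(3EI) = 333.3/EI.
The prop prevents deflection at C: R_C = δ_0/δ_{CC} = 37758/333.3 = 113.3 kN.
Vertical equilibrium: R_A = ΣP − R_C = 179 − 113.3 = 65.73 kN.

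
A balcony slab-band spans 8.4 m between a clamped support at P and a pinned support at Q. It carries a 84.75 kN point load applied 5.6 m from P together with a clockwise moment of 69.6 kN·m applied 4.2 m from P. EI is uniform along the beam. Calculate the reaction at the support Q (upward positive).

R_Q = 53.27 kN

Remove the prop at Q; the released (primary) structure is a cantilever built in at P.
Deflection at Q on the released cantilever, summing each load's contribution:
  point load 84.75 at a = 5.6: Pa²(3L − a)/(6EI) = 8682/EI
  clockwise couple 69.6 at a = 4.2: M₀a(2L − a)/(2EI) = 1842/EI
  δ_0 = 10524/EI
Flexibility coefficient — unit upward force at Q: δ_{QQ} = L³/(3EI) = 197.6/EI.
The prop prevents deflection at Q: R_Q = δ_0/δ_{QQ} = 10524/197.6 = 53.27 kN.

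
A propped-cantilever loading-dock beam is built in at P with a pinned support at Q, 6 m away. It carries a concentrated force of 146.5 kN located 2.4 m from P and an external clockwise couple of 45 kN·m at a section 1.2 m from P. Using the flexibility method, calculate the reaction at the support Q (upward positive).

R_Q = 34.52 kN

Remove the prop at Q; the released (primary) structure is a cantilever built in at P.
Free-end deflection of the primary structure under the applied loading (downward +):
  point load 146.5 at a = 2.4: Pa²(3L − a)/(6EI) = 2194/EI
  clockwise couple 45 at a = 1.2: M₀a(2L − a)/(2EI) = 291.6/EI
  δ_0 = 2486/EI
Flexibility coefficient — unit upward force at Q: δ_{QQ} = L³/(3EI) = 72/EI.
Compatibility at Q: δ_0 − R_Q·δ_{QQ} = 0, so R_Q = 2486/72 = 34.52 kN.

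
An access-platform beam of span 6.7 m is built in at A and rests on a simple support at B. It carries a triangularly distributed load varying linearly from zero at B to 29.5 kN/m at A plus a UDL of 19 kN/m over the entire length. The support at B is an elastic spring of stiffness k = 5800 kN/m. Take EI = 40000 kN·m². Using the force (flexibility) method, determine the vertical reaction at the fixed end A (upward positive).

Take the reaction at B as the redundant and release it; the primary structure is a cantilever fixed at A.
Deflection at B on the released cantilever, summing each load's contribution:
  triangular load, peak 29.5 at the fixed end: w₀L⁴/(30EI) = 1982/EI
  UDL 19: wL⁴/(8EI) = 4786/EI
  δ_0 = 6767/EI
Flexibility coefficient — unit upward force at B: δ_{BB} = L³/(3EI) = 100.3/EI.
With EI = 40000 kN·m²: δ_0 = 0.16919 m and δ_{BB} = 0.002506 m/kN.
Compatibility — the spring shortens by R_B/k under the reaction it provides: δ_0 − R_B·δ_{BB} = R_B/k. With 1/k = 0.000172 m/kN, R_B = δ_0 / (δ_{BB} + 1/k) = 0.16919 / (0.002506 + 0.000172) = 63.16 kN.
Vertical equilibrium: R_A = ΣP − R_B = 226.1 − 63.16 = 163 kN.

R_A = 163 kN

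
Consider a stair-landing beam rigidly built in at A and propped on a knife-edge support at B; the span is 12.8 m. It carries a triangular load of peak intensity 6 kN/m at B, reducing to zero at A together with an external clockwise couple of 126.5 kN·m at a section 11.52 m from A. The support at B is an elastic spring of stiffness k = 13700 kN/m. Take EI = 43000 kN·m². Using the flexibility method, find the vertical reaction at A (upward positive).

Remove the prop at B; the released (primary) structure is a cantilever built in at A.
Downward deflection at the released point B due to the loads:
  triangular load, peak 6 at the free end: 11w₀L⁴/(120EI) = 14764/EI
  clockwise couple 126.5 at a = 11.52: M₀a(2L − a)/(2EI) = 10259/EI
  δ_0 = 25023/EI
Flexibility coefficient — unit upward force at B: δ_{BB} = L³/(3EI) = 699.1/EI.
With EI = 43000 kN·m²: δ_0 = 0.58193 m and δ_{BB} = 0.016257 m/kN.
Compatibility — the spring shortens by R_B/k under the reaction it provides: δ_0 − R_B·δ_{BB} = R_B/k. With 1/k = 0.000073 m/kN, R_B = δ_0 / (δ_{BB} + 1/k) = 0.58193 / (0.016257 + 0.000073) = 35.64 kN.
Vertical equilibrium: R_A = ΣP − R_B = 38.4 − 35.64 = 2.764 kN.

R_A = 2.764 kN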